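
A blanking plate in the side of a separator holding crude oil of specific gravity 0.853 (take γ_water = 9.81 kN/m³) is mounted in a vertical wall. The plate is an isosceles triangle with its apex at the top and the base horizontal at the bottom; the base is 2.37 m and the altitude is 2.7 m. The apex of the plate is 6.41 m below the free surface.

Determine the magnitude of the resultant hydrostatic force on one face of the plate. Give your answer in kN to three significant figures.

γ = 0.853 × 9.81 = 8.36793 kN/m³.
With the apex up, the centroid sits 2h/3 = 2 × 2.7/3 = 1.8 m below the apex, so the centroid depth is h_c = 6.41 + 1.8 = 8.21 m.
A = ½ × 2.37 × 2.7 = 3.1995 m².
Resultant F = γ·h_c·A = 8.36793 × 8.21 × 3.1995 = 219.808 kN.

F ≈ 220 kN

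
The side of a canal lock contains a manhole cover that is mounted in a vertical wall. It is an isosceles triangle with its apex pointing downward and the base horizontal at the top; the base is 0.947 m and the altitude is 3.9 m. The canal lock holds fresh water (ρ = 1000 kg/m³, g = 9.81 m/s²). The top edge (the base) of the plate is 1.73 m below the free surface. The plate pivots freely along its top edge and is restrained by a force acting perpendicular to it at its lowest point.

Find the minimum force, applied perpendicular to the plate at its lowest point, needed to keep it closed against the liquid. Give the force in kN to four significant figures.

γ = ρg = 1000 × 9.81 = 9810 N/m³ = 9.81 kN/m³.
With the apex down, the centroid sits h/3 = 3.9/3 = 1.3 m below the base (the top edge), so the centroid depth is h_c = 1.73 + 1.3 = 3.03 m.
A = ½ × 0.947 × 3.9 = 1.84665 m².
Resultant F = γ·h_c·A = 9.81 × 3.03 × 1.84665 = 54.8904 kN.
I_c = b·h³/36 = 0.947 × 3.9³/36 = 1.56042 m⁴.
Centre of pressure: y_p = y_c + I_c/(y_c·A) = 3.03 + 1.56042/(3.03 × 1.84665) = 3.03 + 0.278878 = 3.30888 m along the plane.
The resultant acts 1.3 + 0.278878 = 1.57888 m (along the plate) below the hinge at the top edge, so the moment about the hinge is M = F × 1.57888 = 54.8904 × 1.57888 = 86.6654 kN·m.
A normal force at the bottom, 3.9 m from the hinge, must supply this moment: P = 86.6654/3.9 = 22.2219 kN.

P ≈ 22.22 kN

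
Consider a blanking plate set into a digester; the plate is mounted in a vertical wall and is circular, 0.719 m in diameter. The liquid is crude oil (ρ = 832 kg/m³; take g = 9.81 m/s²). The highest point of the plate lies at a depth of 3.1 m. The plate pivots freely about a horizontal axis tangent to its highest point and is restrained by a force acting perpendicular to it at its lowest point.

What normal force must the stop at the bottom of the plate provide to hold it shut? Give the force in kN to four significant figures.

γ = ρg = 832 × 9.81 / 1000 = 8.16192 kN/m³.
The centroid is at the centre, 0.3595 m below the top of the plate, so the centroid depth is h_c = 3.1 + 0.3595 = 3.4595 m.
A = π(0.3595)² = 0.40602 m².
Resultant F = γ·h_c·A = 8.16192 × 3.4595 × 0.40602 = 11.4644 kN.
I_c = πr⁴/4 = π × 0.3595⁴/4 = 0.0131185 m⁴.
Centre of pressure: y_p = y_c + I_c/(y_c·A) = 3.4595 + 0.0131185/(3.4595 × 0.40602) = 3.4595 + 0.0093395 = 3.46884 m along the plane.
The resultant acts 0.3595 + 0.0093395 = 0.368839 m (along the plate) below the hinge at the top edge, so the moment about the hinge is M = F × 0.368839 = 11.4644 × 0.368839 = 4.22852 kN·m.
A normal force at the bottom, 0.719 m from the hinge, must supply this moment: P = 4.22852/0.719 = 5.88111 kN.

P ≈ 5.881 kN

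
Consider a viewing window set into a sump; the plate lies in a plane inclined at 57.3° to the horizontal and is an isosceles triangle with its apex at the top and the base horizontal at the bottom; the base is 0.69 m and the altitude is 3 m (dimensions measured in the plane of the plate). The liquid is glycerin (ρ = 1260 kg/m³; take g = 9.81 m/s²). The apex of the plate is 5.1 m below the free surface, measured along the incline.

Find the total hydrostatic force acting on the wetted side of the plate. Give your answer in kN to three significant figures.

γ = ρg = 1260 × 9.81 / 1000 = 12.3606 kN/m³.
Let θ = 57.3° be the plate's angle to the horizontal; measure y along the incline from where the plane meets the free surface. Vertical depth h = y·sinθ with sinθ = 0.841511.
With the apex up, the centroid sits 2h/3 = 2 × 3/3 = 2 m below the apex, so y_c = 5.1 + 2 = 7.1 m and h_c = 7.1 × 0.841511 = 5.97473 m.
A = ½ × 0.69 × 3 = 1.035 m².
Resultant F = γ·h_c·A = 12.3606 × 5.97473 × 1.035 = 76.436 kN.

F ≈ 76.4 kN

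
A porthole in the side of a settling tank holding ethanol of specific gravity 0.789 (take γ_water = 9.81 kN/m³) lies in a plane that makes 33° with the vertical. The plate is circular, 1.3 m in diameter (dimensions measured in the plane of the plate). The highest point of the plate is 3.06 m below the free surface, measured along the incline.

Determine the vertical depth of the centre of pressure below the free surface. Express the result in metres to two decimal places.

h_p = 3.14 m

γ = 0.789 × 9.81 = 7.74009 kN/m³.
The plate makes 33° with the vertical, i.e. θ = 90° − 33° = 57° to the horizontal. Measuring y along the incline from the free-surface line, vertical depth h = y·sinθ with sinθ = 0.838671.
The centroid is at the centre, 0.65 m below the top of the plate, so y_c = 3.06 + 0.65 = 3.71 m and h_c = 3.71 × 0.838671 = 3.11147 m.
A = π(0.65)² = 1.32732 m².
Resultant F = γ·h_c·A = 7.74009 × 3.11147 × 1.32732 = 31.9659 kN.
I_c = πr⁴/4 = π × 0.65⁴/4 = 0.140198 m⁴.
Centre of pressure: y_p = y_c + I_c/(y_c·A) = 3.71 + 0.140198/(3.71 × 1.32732) = 3.71 + 0.0284703 = 3.73847 m along the plane.
Vertically, h_p = y_p·sinθ = 3.73847 × 0.838671 = 3.13535 m.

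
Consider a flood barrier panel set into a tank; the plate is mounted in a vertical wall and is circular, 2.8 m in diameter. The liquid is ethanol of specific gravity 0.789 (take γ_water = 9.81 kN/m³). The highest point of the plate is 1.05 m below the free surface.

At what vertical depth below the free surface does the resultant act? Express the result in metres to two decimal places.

h_p = 2.65 m

γ = 0.789 × 9.81 = 7.74009 kN/m³.
The centroid is at the centre, 1.4 m below the top of the plate, so the centroid depth is h_c = 1.05 + 1.4 = 2.45 m.
A = π(1.4)² = 6.15752 m².
Resultant F = γ·h_c·A = 7.74009 × 2.45 × 6.15752 = 116.766 kN.
I_c = πr⁴/4 = π × 1.4⁴/4 = 3.01719 m⁴.
Centre of pressure: y_p = y_c + I_c/(y_c·A) = 2.45 + 3.01719/(2.45 × 6.15752) = 2.45 + 0.2 = 2.65 m along the plane.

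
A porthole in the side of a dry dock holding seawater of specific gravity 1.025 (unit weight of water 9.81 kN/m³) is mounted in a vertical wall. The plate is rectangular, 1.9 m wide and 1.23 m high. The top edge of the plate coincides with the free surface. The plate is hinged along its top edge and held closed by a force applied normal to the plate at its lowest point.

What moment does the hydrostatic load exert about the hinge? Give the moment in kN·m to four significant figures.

M ≈ 11.85 kN·m

γ = 1.025 × 9.81 = 10.05525 kN/m³.
The centroid lies 1.23/2 = 0.615 m below the top edge, so the centroid depth is h_c = 0.615 m.
A = 1.9 × 1.23 = 2.337 m².
Resultant F = γ·h_c·A = 10.05525 × 0.615 × 2.337 = 14.452 kN.
I_c = b·h³/12 = 1.9 × 1.23³/12 = 0.294637 m⁴.
Centre of pressure: y_p = y_c + I_c/(y_c·A) = 0.615 + 0.294637/(0.615 × 2.337) = 0.615 + 0.205 = 0.82 m along the plane.
The resultant acts 0.615 + 0.205 = 0.82 m (along the plate) below the hinge at the top edge, so the moment about the hinge is M = F × 0.82 = 14.452 × 0.82 = 11.8506 kN·m.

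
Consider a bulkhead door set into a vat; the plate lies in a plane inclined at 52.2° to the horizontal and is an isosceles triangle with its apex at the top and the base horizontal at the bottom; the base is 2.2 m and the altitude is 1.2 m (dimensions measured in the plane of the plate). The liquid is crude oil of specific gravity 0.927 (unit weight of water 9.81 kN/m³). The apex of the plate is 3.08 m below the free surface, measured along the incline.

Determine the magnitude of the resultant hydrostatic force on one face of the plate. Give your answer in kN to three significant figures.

γ = 0.927 × 9.81 = 9.09387 kN/m³.
Let θ = 52.2° be the plate's angle to the horizontal; measure y along the incline from where the plane meets the free surface. Vertical depth h = y·sinθ with sinθ = 0.790155.
With the apex up, the centroid sits 2h/3 = 2 × 1.2/3 = 0.8 m below the apex, so y_c = 3.08 + 0.8 = 3.88 m and h_c = 3.88 × 0.790155 = 3.0658 m.
A = ½ × 2.2 × 1.2 = 1.32 m².
Resultant F = γ·h_c·A = 9.09387 × 3.0658 × 1.32 = 36.8016 kN.

F ≈ 36.8 kN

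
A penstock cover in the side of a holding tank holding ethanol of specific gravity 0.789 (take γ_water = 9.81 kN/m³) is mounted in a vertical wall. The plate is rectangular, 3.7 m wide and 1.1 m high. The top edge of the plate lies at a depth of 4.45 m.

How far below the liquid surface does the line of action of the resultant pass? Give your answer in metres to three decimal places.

γ = 0.789 × 9.81 = 7.74009 kN/m³.
The centroid lies 1.1/2 = 0.55 m below the top edge, so the centroid depth is h_c = 4.45 + 0.55 = 5 m.
A = 3.7 × 1.1 = 4.07 m².
Resultant F = γ·h_c·A = 7.74009 × 5 × 4.07 = 157.511 kN.
I_c = b·h³/12 = 3.7 × 1.1³/12 = 0.410392 m⁴.
Centre of pressure: y_p = y_c + I_c/(y_c·A) = 5 + 0.410392/(5 × 4.07) = 5 + 0.0201667 = 5.02017 m along the plane.

h_p = 5.020 m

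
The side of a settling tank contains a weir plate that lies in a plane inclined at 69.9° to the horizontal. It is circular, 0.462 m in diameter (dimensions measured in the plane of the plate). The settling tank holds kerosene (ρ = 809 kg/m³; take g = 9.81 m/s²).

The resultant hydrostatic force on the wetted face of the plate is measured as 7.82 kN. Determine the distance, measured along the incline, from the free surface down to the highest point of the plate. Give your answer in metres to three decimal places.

y_top ≈ 6.028 m

γ = ρg = 809 × 9.81 / 1000 = 7.93629 kN/m³.
A = π(0.231)² = 0.167639 m².
From F = γ·h_c·A, the centroid depth is h_c = 7.82/(7.93629 × 0.167639) = 5.87779 m.
Let θ = 69.9° be the plate's angle to the horizontal; measure y along the incline from where the plane meets the free surface. Vertical depth h = y·sinθ with sinθ = 0.939094.
Along the incline, y_c = h_c/sinθ = 5.87779/0.939094 = 6.259 m.
The centroid is at the centre, 0.231 m below the top of the plate, so the highest point sits at y_top = 6.259 − 0.231 = 6.028 m along the incline.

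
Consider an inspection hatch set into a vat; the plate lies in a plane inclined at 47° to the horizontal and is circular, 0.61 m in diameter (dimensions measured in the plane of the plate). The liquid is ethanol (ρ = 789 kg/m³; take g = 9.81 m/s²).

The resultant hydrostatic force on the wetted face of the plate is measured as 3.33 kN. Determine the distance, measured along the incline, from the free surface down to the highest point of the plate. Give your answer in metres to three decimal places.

γ = ρg = 789 × 9.81 / 1000 = 7.74009 kN/m³.
A = π(0.305)² = 0.292247 m².
From F = γ·h_c·A, the centroid depth is h_c = 3.33/(7.74009 × 0.292247) = 1.47214 m.
Let θ = 47° be the plate's angle to the horizontal; measure y along the incline from where the plane meets the free surface. Vertical depth h = y·sinθ with sinθ = 0.731354.
Along the incline, y_c = h_c/sinθ = 1.47214/0.731354 = 2.0129 m.
The centroid is at the centre, 0.305 m below the top of the plate, so the highest point sits at y_top = 2.0129 − 0.305 = 1.7079 m along the incline.

y_top ≈ 1.708 m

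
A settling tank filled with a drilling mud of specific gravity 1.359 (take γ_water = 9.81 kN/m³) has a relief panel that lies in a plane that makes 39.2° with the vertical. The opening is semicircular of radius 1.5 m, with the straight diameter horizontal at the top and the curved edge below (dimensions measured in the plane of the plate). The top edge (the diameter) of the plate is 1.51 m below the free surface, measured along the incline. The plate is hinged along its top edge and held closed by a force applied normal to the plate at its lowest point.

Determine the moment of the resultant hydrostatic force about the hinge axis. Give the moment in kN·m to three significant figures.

γ = 1.359 × 9.81 = 13.33179 kN/m³.
The plate makes 39.2° with the vertical, i.e. θ = 90° − 39.2° = 50.8° to the horizontal. Measuring y along the incline from the free-surface line, vertical depth h = y·sinθ with sinθ = 0.774944.
The centroid of a semicircle lies 4r/(3π) = 0.63662 m from the diameter, here below the top edge, so y_c = 1.51 + 0.63662 = 2.14662 m and h_c = 2.14662 × 0.774944 = 1.66351 m.
A = πr²/2 = π × 1.5²/2 = 3.53429 m².
Resultant F = γ·h_c·A = 13.33179 × 1.66351 × 3.53429 = 78.3819 kN.
I_c = (π/8 − 8/(9π))·r⁴ = 0.109757 × 1.5⁴ = 0.555645 m⁴.
Centre of pressure: y_p = y_c + I_c/(y_c·A) = 2.14662 + 0.555645/(2.14662 × 3.53429) = 2.14662 + 0.0732386 = 2.21986 m along the plane.
The resultant acts 0.63662 + 0.0732386 = 0.709859 m (along the plate) below the hinge at the top edge, so the moment about the hinge is M = F × 0.709859 = 78.3819 × 0.709859 = 55.6401 kN·m.

M ≈ 55.6 kN·m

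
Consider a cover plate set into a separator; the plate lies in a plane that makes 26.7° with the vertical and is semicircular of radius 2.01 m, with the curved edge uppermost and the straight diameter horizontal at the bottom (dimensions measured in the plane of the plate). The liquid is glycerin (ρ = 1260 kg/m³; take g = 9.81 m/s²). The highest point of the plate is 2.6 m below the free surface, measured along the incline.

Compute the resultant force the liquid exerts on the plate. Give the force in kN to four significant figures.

γ = ρg = 1260 × 9.81 / 1000 = 12.3606 kN/m³.
The plate makes 26.7° with the vertical, i.e. θ = 90° − 26.7° = 63.3° to the horizontal. Measuring y along the incline from the free-surface line, vertical depth h = y·sinθ with sinθ = 0.893371.
The centroid lies 4r/(3π) = 0.85307 m above the diameter, so r − 4r/(3π) = 2.01 − 0.85307 = 1.15693 m below the topmost point, so y_c = 2.6 + 1.15693 = 3.75693 m and h_c = 3.75693 × 0.893371 = 3.35633 m.
A = πr²/2 = π × 2.01²/2 = 6.34617 m².
Resultant F = γ·h_c·A = 12.3606 × 3.35633 × 6.34617 = 263.279 kN.

F ≈ 263.3 kN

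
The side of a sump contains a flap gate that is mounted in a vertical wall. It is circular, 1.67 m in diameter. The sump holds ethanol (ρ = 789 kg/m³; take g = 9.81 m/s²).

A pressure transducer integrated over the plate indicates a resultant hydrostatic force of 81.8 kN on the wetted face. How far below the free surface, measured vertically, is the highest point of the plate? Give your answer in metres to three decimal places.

d_top ≈ 3.990 m

γ = ρg = 789 × 9.81 / 1000 = 7.74009 kN/m³.
A = π(0.835)² = 2.1904 m².
From F = γ·h_c·A, the centroid depth is h_c = 81.8/(7.74009 × 2.1904) = 4.82485 m.
The centroid is at the centre, 0.835 m below the top of the plate, so the highest point sits at h_top = 4.82485 − 0.835 = 3.98985 m below the surface.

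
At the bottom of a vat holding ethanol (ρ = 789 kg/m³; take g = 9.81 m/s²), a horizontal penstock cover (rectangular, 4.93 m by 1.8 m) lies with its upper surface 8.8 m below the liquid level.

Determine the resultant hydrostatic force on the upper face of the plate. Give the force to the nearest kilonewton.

F ≈ 604 kN

γ = ρg = 789 × 9.81 / 1000 = 7.74009 kN/m³.
The plate is horizontal, so pressure is uniform at p = γ·h = 7.74009 × 8.8 = 68.1128 kN/m².
A = 4.93 × 1.8 = 8.874 m².
F = p·A = 68.1128 × 8.874 = 604.433 kN.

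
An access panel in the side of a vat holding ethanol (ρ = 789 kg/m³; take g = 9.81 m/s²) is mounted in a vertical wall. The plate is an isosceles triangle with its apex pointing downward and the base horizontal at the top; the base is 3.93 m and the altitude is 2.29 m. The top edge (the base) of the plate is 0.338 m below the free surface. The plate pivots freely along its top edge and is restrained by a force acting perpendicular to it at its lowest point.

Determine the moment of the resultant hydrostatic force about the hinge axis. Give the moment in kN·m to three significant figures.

γ = ρg = 789 × 9.81 / 1000 = 7.74009 kN/m³.
With the apex down, the centroid sits h/3 = 2.29/3 = 0.763333 m below the base (the top edge), so the centroid depth is h_c = 0.338 + 0.763333 = 1.10133 m.
A = ½ × 3.93 × 2.29 = 4.49985 m².
Resultant F = γ·h_c·A = 7.74009 × 1.10133 × 4.49985 = 38.3585 kN.
I_c = b·h³/36 = 3.93 × 2.29³/36 = 1.31098 m⁴.
Centre of pressure: y_p = y_c + I_c/(y_c·A) = 1.10133 + 1.31098/(1.10133 × 4.49985) = 1.10133 + 0.264533 = 1.36586 m along the plane.
The resultant acts 0.763333 + 0.264533 = 1.02787 m (along the plate) below the hinge at the top edge, so the moment about the hinge is M = F × 1.02787 = 38.3585 × 1.02787 = 39.4276 kN·m.

M ≈ 39.4 kN·m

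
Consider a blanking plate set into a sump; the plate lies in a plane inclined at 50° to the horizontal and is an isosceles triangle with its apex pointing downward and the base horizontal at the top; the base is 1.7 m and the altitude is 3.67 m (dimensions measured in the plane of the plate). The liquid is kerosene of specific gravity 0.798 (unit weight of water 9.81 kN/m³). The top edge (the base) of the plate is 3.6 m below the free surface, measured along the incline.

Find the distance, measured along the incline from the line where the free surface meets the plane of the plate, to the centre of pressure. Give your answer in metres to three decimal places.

γ = 0.798 × 9.81 = 7.82838 kN/m³.
Let θ = 50° be the plate's angle to the horizontal; measure y along the incline from where the plane meets the free surface. Vertical depth h = y·sinθ with sinθ = 0.766044.
With the apex down, the centroid sits h/3 = 3.67/3 = 1.22333 m below the base (the top edge), so y_c = 3.6 + 1.22333 = 4.82333 m and h_c = 4.82333 × 0.766044 = 3.69488 m.
A = ½ × 1.7 × 3.67 = 3.1195 m².
Resultant F = γ·h_c·A = 7.82838 × 3.69488 × 3.1195 = 90.2313 kN.
I_c = b·h³/36 = 1.7 × 3.67³/36 = 2.33424 m⁴.
Centre of pressure: y_p = y_c + I_c/(y_c·A) = 4.82333 + 2.33424/(4.82333 × 3.1195) = 4.82333 + 0.155136 = 4.97847 m along the plane.

y_p = 4.978 m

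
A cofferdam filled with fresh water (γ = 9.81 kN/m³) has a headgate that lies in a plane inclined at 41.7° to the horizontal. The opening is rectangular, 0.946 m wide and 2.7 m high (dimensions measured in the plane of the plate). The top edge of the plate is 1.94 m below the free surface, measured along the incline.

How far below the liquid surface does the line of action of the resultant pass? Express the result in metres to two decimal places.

γ = 9.81 kN/m³.
Let θ = 41.7° be the plate's angle to the horizontal; measure y along the incline from where the plane meets the free surface. Vertical depth h = y·sinθ with sinθ = 0.665230.
The centroid lies 2.7/2 = 1.35 m below the top edge, so y_c = 1.94 + 1.35 = 3.29 m and h_c = 3.29 × 0.665230 = 2.18861 m.
A = 0.946 × 2.7 = 2.5542 m².
Resultant F = γ·h_c·A = 9.81 × 2.18861 × 2.5542 = 54.8393 kN.
I_c = b·h³/12 = 0.946 × 2.7³/12 = 1.55168 m⁴.
Centre of pressure: y_p = y_c + I_c/(y_c·A) = 3.29 + 1.55168/(3.29 × 2.5542) = 3.29 + 0.184651 = 3.47465 m along the plane.
Vertically, h_p = y_p·sinθ = 3.47465 × 0.665230 = 2.31144 m.

h_p = 2.31 m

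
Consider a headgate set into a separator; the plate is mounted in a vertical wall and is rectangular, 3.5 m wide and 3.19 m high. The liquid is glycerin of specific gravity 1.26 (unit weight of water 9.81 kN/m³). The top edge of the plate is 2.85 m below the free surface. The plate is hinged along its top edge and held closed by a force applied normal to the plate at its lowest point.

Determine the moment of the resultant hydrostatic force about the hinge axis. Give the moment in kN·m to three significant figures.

M ≈ 1100 kN·m

γ = 1.26 × 9.81 = 12.3606 kN/m³.
The centroid lies 3.19/2 = 1.595 m below the top edge, so the centroid depth is h_c = 2.85 + 1.595 = 4.445 m.
A = 3.5 × 3.19 = 11.165 m².
Resultant F = γ·h_c·A = 12.3606 × 4.445 × 11.165 = 613.437 kN.
I_c = b·h³/12 = 3.5 × 3.19³/12 = 9.46801 m⁴.
Centre of pressure: y_p = y_c + I_c/(y_c·A) = 4.445 + 9.46801/(4.445 × 11.165) = 4.445 + 0.190778 = 4.63578 m along the plane.
The resultant acts 1.595 + 0.190778 = 1.78578 m (along the plate) below the hinge at the top edge, so the moment about the hinge is M = F × 1.78578 = 613.437 × 1.78578 = 1095.46 kN·m.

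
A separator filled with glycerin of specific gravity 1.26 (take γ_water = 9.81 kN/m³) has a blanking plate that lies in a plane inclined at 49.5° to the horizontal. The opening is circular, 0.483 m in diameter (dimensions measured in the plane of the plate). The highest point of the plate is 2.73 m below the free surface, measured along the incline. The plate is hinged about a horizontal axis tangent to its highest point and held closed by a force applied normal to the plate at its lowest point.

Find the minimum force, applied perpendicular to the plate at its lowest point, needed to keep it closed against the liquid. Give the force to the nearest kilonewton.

P ≈ 3 kN

γ = 1.26 × 9.81 = 12.3606 kN/m³.
Let θ = 49.5° be the plate's angle to the horizontal; measure y along the incline from where the plane meets the free surface. Vertical depth h = y·sinθ with sinθ = 0.760406.
The centroid is at the centre, 0.2415 m below the top of the plate, so y_c = 2.73 + 0.2415 = 2.9715 m and h_c = 2.9715 × 0.760406 = 2.25955 m.
A = π(0.2415)² = 0.183225 m².
Resultant F = γ·h_c·A = 12.3606 × 2.25955 × 0.183225 = 5.11736 kN.
I_c = πr⁴/4 = π × 0.2415⁴/4 = 0.00267152 m⁴.
Centre of pressure: y_p = y_c + I_c/(y_c·A) = 2.9715 + 0.00267152/(2.9715 × 0.183225) = 2.9715 + 0.0049068 = 2.97641 m along the plane.
The resultant acts 0.2415 + 0.0049068 = 0.246407 m (along the plate) below the hinge at the top edge, so the moment about the hinge is M = F × 0.246407 = 5.11736 × 0.246407 = 1.26095 kN·m.
A normal force at the bottom, 0.483 m from the hinge, must supply this moment: P = 1.26095/0.483 = 2.61066 kN.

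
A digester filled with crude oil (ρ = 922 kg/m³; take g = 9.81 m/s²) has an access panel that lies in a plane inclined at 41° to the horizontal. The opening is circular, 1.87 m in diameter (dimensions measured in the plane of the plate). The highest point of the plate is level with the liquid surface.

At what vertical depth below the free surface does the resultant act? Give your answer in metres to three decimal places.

h_p = 0.767 m

γ = ρg = 922 × 9.81 / 1000 = 9.04482 kN/m³.
Let θ = 41° be the plate's angle to the horizontal; measure y along the incline from where the plane meets the free surface. Vertical depth h = y·sinθ with sinθ = 0.656059.
The centroid is at the centre, 0.935 m below the top of the plate, so y_c = 0.935 m and h_c = 0.935 × 0.656059 = 0.613415 m.
A = π(0.935)² = 2.74646 m².
Resultant F = γ·h_c·A = 9.04482 × 0.613415 × 2.74646 = 15.238 kN.
I_c = πr⁴/4 = π × 0.935⁴/4 = 0.600256 m⁴.
Centre of pressure: y_p = y_c + I_c/(y_c·A) = 0.935 + 0.600256/(0.935 × 2.74646) = 0.935 + 0.23375 = 1.16875 m along the plane.
Vertically, h_p = y_p·sinθ = 1.16875 × 0.656059 = 0.766769 m.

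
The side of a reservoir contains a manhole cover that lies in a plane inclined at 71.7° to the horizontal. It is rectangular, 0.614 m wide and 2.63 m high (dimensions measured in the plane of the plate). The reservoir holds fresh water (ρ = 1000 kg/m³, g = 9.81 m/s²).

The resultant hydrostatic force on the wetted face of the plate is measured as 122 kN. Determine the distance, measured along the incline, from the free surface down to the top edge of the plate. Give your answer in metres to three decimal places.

γ = ρg = 1000 × 9.81 = 9810 N/m³ = 9.81 kN/m³.
A = 0.614 × 2.63 = 1.61482 m².
From F = γ·h_c·A, the centroid depth is h_c = 122/(9.81 × 1.61482) = 7.70135 m.
Let θ = 71.7° be the plate's angle to the horizontal; measure y along the incline from where the plane meets the free surface. Vertical depth h = y·sinθ with sinθ = 0.949425.
Along the incline, y_c = h_c/sinθ = 7.70135/0.949425 = 8.11159 m.
The centroid lies 2.63/2 = 1.315 m below the top edge, so the top edge sits at y_top = 8.11159 − 1.315 = 6.79659 m along the incline.

y_top ≈ 6.797 m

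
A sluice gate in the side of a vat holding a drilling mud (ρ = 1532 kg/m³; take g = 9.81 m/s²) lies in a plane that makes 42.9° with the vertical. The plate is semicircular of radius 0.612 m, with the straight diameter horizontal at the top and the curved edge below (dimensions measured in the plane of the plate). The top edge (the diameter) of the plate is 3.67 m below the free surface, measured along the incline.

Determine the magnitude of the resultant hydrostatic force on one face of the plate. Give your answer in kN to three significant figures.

F ≈ 25.5 kN

γ = ρg = 1532 × 9.81 / 1000 = 15.02892 kN/m³.
The plate makes 42.9° with the vertical, i.e. θ = 90° − 42.9° = 47.1° to the horizontal. Measuring y along the incline from the free-surface line, vertical depth h = y·sinθ with sinθ = 0.732543.
The centroid of a semicircle lies 4r/(3π) = 0.259741 m from the diameter, here below the top edge, so y_c = 3.67 + 0.259741 = 3.92974 m and h_c = 3.92974 × 0.732543 = 2.8787 m.
A = πr²/2 = π × 0.612²/2 = 0.588332 m².
Resultant F = γ·h_c·A = 15.02892 × 2.8787 × 0.588332 = 25.4534 kN.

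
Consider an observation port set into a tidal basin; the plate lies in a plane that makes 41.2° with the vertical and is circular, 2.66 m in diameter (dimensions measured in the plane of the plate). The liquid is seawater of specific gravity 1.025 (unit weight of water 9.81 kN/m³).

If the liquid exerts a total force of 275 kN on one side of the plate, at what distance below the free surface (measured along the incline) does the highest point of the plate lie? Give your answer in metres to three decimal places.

γ = 1.025 × 9.81 = 10.05525 kN/m³.
A = π(1.33)² = 5.55716 m².
From F = γ·h_c·A, the centroid depth is h_c = 275/(10.05525 × 5.55716) = 4.92138 m.
The plate makes 41.2° with the vertical, i.e. θ = 90° − 41.2° = 48.8° to the horizontal. Measuring y along the incline from the free-surface line, vertical depth h = y·sinθ with sinθ = 0.752415.
Along the incline, y_c = h_c/sinθ = 4.92138/0.752415 = 6.54078 m.
The centroid is at the centre, 1.33 m below the top of the plate, so the highest point sits at y_top = 6.54078 − 1.33 = 5.21078 m along the incline.

y_top ≈ 5.211 m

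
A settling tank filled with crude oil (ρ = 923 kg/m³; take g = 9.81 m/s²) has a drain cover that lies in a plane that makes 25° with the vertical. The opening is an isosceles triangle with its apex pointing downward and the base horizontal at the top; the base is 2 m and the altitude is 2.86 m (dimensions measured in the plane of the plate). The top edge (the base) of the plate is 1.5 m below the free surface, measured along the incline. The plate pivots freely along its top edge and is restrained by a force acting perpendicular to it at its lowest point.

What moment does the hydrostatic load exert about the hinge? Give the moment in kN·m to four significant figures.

M ≈ 65.56 kN·m

γ = ρg = 923 × 9.81 / 1000 = 9.05463 kN/m³.
The plate makes 25° with the vertical, i.e. θ = 90° − 25° = 65° to the horizontal. Measuring y along the incline from the free-surface line, vertical depth h = y·sinθ with sinθ = 0.906308.
With the apex down, the centroid sits h/3 = 2.86/3 = 0.953333 m below the base (the top edge), so y_c = 1.5 + 0.953333 = 2.45333 m and h_c = 2.45333 × 0.906308 = 2.22347 m.
A = ½ × 2 × 2.86 = 2.86 m².
Resultant F = γ·h_c·A = 9.05463 × 2.22347 × 2.86 = 57.5795 kN.
I_c = b·h³/36 = 2 × 2.86³/36 = 1.29965 m⁴.
Centre of pressure: y_p = y_c + I_c/(y_c·A) = 2.45333 + 1.29965/(2.45333 × 2.86) = 2.45333 + 0.185227 = 2.63856 m along the plane.
The resultant acts 0.953333 + 0.185227 = 1.13856 m (along the plate) below the hinge at the top edge, so the moment about the hinge is M = F × 1.13856 = 57.5795 × 1.13856 = 65.5577 kN·m.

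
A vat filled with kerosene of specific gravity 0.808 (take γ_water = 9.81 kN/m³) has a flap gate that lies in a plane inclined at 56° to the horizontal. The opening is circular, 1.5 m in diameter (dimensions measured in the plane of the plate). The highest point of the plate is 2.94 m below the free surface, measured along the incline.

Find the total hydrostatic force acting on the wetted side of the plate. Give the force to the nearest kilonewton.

γ = 0.808 × 9.81 = 7.92648 kN/m³.
Let θ = 56° be the plate's angle to the horizontal; measure y along the incline from where the plane meets the free surface. Vertical depth h = y·sinθ with sinθ = 0.829038.
The centroid is at the centre, 0.75 m below the top of the plate, so y_c = 2.94 + 0.75 = 3.69 m and h_c = 3.69 × 0.829038 = 3.05915 m.
A = π(0.75)² = 1.76715 m².
Resultant F = γ·h_c·A = 7.92648 × 3.05915 × 1.76715 = 42.8504 kN.

F ≈ 43 kN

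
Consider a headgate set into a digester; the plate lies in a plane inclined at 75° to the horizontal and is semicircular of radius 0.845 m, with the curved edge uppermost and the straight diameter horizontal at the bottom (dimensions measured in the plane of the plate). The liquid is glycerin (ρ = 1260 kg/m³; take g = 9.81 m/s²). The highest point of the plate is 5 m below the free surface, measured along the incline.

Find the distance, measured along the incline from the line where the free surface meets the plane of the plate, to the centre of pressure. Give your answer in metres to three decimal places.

γ = ρg = 1260 × 9.81 / 1000 = 12.3606 kN/m³.
Let θ = 75° be the plate's angle to the horizontal; measure y along the incline from where the plane meets the free surface. Vertical depth h = y·sinθ with sinθ = 0.965926.
The centroid lies 4r/(3π) = 0.358629 m above the diameter, so r − 4r/(3π) = 0.845 − 0.358629 = 0.486371 m below the topmost point, so y_c = 5 + 0.486371 = 5.48637 m and h_c = 5.48637 × 0.965926 = 5.29943 m.
A = πr²/2 = π × 0.845²/2 = 1.12159 m².
Resultant F = γ·h_c·A = 12.3606 × 5.29943 × 1.12159 = 73.4688 kN.
I_c = (π/8 − 8/(9π))·r⁴ = 0.109757 × 0.845⁴ = 0.0559576 m⁴.
Centre of pressure: y_p = y_c + I_c/(y_c·A) = 5.48637 + 0.0559576/(5.48637 × 1.12159) = 5.48637 + 0.00909368 = 5.49546 m along the plane.

y_p = 5.495 m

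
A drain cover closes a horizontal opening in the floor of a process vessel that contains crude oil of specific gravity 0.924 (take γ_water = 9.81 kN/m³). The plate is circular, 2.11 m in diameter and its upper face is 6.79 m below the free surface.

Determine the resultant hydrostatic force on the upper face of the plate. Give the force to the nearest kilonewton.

γ = 0.924 × 9.81 = 9.06444 kN/m³.
The plate is horizontal, so pressure is uniform at p = γ·h = 9.06444 × 6.79 = 61.5475 kN/m².
A = π(1.055)² = 3.49667 m².
F = p·A = 61.5475 × 3.49667 = 215.211 kN.

F ≈ 215 kN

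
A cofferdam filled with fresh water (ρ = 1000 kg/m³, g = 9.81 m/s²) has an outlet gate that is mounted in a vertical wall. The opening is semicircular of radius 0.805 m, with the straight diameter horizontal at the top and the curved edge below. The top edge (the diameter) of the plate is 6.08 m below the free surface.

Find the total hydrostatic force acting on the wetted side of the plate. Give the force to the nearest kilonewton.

F ≈ 64 kN

γ = ρg = 1000 × 9.81 = 9810 N/m³ = 9.81 kN/m³.
The centroid of a semicircle lies 4r/(3π) = 0.341653 m from the diameter, here below the top edge, so the centroid depth is h_c = 6.08 + 0.341653 = 6.42165 m.
A = πr²/2 = π × 0.805²/2 = 1.01792 m².
Resultant F = γ·h_c·A = 9.81 × 6.42165 × 1.01792 = 64.1253 kN.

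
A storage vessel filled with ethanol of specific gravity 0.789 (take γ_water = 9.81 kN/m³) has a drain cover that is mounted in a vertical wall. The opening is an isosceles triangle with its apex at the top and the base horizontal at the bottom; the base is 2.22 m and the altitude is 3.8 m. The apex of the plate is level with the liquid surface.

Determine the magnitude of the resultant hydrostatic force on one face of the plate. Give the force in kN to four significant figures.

F ≈ 82.71 kN

γ = 0.789 × 9.81 = 7.74009 kN/m³.
With the apex up, the centroid sits 2h/3 = 2 × 3.8/3 = 2.53333 m below the apex, so the centroid depth is h_c = 2.53333 m.
A = ½ × 2.22 × 3.8 = 4.218 m².
Resultant F = γ·h_c·A = 7.74009 × 2.53333 × 4.218 = 82.7074 kN.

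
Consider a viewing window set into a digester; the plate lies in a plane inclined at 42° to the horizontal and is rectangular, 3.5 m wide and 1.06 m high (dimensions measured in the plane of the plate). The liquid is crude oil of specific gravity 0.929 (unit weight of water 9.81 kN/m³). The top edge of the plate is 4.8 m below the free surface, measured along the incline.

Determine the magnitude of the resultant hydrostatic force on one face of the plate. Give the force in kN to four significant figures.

F ≈ 120.6 kN

γ = 0.929 × 9.81 = 9.11349 kN/m³.
Let θ = 42° be the plate's angle to the horizontal; measure y along the incline from where the plane meets the free surface. Vertical depth h = y·sinθ with sinθ = 0.669131.
The centroid lies 1.06/2 = 0.53 m below the top edge, so y_c = 4.8 + 0.53 = 5.33 m and h_c = 5.33 × 0.669131 = 3.56647 m.
A = 3.5 × 1.06 = 3.71 m².
Resultant F = γ·h_c·A = 9.11349 × 3.56647 × 3.71 = 120.586 kN.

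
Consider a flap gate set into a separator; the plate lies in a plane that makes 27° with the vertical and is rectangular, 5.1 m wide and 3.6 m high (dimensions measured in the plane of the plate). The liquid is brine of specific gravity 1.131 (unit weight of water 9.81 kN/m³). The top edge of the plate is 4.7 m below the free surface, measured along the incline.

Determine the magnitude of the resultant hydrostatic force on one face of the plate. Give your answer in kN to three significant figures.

F ≈ 1180 kN

γ = 1.131 × 9.81 = 11.09511 kN/m³.
The plate makes 27° with the vertical, i.e. θ = 90° − 27° = 63° to the horizontal. Measuring y along the incline from the free-surface line, vertical depth h = y·sinθ with sinθ = 0.891007.
The centroid lies 3.6/2 = 1.8 m below the top edge, so y_c = 4.7 + 1.8 = 6.5 m and h_c = 6.5 × 0.891007 = 5.79155 m.
A = 5.1 × 3.6 = 18.36 m².
Resultant F = γ·h_c·A = 11.09511 × 5.79155 × 18.36 = 1179.77 kN.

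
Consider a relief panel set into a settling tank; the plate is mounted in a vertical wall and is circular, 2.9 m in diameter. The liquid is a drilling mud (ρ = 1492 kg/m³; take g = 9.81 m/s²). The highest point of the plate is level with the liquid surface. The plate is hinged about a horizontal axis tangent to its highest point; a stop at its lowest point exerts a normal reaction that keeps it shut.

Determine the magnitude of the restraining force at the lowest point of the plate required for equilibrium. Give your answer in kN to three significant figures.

P ≈ 87.6 kN

γ = ρg = 1492 × 9.81 / 1000 = 14.63652 kN/m³.
The centroid is at the centre, 1.45 m below the top of the plate, so the centroid depth is h_c = 1.45 m.
A = π(1.45)² = 6.6052 m².
Resultant F = γ·h_c·A = 14.63652 × 1.45 × 6.6052 = 140.182 kN.
I_c = πr⁴/4 = π × 1.45⁴/4 = 3.47186 m⁴.
Centre of pressure: y_p = y_c + I_c/(y_c·A) = 1.45 + 3.47186/(1.45 × 6.6052) = 1.45 + 0.3625 = 1.8125 m along the plane.
The resultant acts 1.45 + 0.3625 = 1.8125 m (along the plate) below the hinge at the top edge, so the moment about the hinge is M = F × 1.8125 = 140.182 × 1.8125 = 254.08 kN·m.
A normal force at the bottom, 2.9 m from the hinge, must supply this moment: P = 254.08/2.9 = 87.6138 kN.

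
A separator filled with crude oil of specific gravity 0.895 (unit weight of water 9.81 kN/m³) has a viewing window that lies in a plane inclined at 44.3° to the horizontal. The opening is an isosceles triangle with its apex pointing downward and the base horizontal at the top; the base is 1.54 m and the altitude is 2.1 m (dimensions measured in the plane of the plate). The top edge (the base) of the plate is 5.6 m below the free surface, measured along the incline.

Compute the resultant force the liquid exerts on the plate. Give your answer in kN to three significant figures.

F ≈ 62.5 kN

γ = 0.895 × 9.81 = 8.77995 kN/m³.
Let θ = 44.3° be the plate's angle to the horizontal; measure y along the incline from where the plane meets the free surface. Vertical depth h = y·sinθ with sinθ = 0.698415.
With the apex down, the centroid sits h/3 = 2.1/3 = 0.7 m below the base (the top edge), so y_c = 5.6 + 0.7 = 6.3 m and h_c = 6.3 × 0.698415 = 4.40001 m.
A = ½ × 1.54 × 2.1 = 1.617 m².
Resultant F = γ·h_c·A = 8.77995 × 4.40001 × 1.617 = 62.4677 kN.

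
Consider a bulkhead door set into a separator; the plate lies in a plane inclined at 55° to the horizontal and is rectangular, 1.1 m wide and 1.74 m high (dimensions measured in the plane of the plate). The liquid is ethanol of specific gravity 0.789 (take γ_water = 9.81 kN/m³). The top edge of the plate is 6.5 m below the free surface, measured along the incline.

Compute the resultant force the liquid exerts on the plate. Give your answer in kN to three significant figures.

F ≈ 89.4 kN

γ = 0.789 × 9.81 = 7.74009 kN/m³.
Let θ = 55° be the plate's angle to the horizontal; measure y along the incline from where the plane meets the free surface. Vertical depth h = y·sinθ with sinθ = 0.819152.
The centroid lies 1.74/2 = 0.87 m below the top edge, so y_c = 6.5 + 0.87 = 7.37 m and h_c = 7.37 × 0.819152 = 6.03715 m.
A = 1.1 × 1.74 = 1.914 m².
Resultant F = γ·h_c·A = 7.74009 × 6.03715 × 1.914 = 89.4376 kN.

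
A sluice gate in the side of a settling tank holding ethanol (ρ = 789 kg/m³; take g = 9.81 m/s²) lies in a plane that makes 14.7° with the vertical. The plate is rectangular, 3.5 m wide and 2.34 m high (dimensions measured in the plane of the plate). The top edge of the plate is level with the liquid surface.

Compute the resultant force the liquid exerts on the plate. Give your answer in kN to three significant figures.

F ≈ 71.7 kN

γ = ρg = 789 × 9.81 / 1000 = 7.74009 kN/m³.
The plate makes 14.7° with the vertical, i.e. θ = 90° − 14.7° = 75.3° to the horizontal. Measuring y along the incline from the free-surface line, vertical depth h = y·sinθ with sinθ = 0.967268.
The centroid lies 2.34/2 = 1.17 m below the top edge, so y_c = 1.17 m and h_c = 1.17 × 0.967268 = 1.1317 m.
A = 3.5 × 2.34 = 8.19 m².
Resultant F = γ·h_c·A = 7.74009 × 1.1317 × 8.19 = 71.74 kN.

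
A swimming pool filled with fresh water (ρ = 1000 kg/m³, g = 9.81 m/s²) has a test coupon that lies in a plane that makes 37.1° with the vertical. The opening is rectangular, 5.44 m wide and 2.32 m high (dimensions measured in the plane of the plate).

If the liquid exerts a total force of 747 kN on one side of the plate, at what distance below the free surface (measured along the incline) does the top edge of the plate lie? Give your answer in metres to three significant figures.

γ = ρg = 1000 × 9.81 = 9810 N/m³ = 9.81 kN/m³.
A = 5.44 × 2.32 = 12.6208 m².
From F = γ·h_c·A, the centroid depth is h_c = 747/(9.81 × 12.6208) = 6.03344 m.
The plate makes 37.1° with the vertical, i.e. θ = 90° − 37.1° = 52.9° to the horizontal. Measuring y along the incline from the free-surface line, vertical depth h = y·sinθ with sinθ = 0.797584.
Along the incline, y_c = h_c/sinθ = 6.03344/0.797584 = 7.56465 m.
The centroid lies 2.32/2 = 1.16 m below the top edge, so the top edge sits at y_top = 7.56465 − 1.16 = 6.40465 m along the incline.

y_top ≈ 6.40 m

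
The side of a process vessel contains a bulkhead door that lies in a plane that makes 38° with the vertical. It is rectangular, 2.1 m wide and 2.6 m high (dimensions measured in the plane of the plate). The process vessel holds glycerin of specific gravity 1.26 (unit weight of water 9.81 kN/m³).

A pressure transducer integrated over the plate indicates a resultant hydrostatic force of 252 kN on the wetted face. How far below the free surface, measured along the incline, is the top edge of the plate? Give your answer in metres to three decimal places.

y_top ≈ 3.438 m

γ = 1.26 × 9.81 = 12.3606 kN/m³.
A = 2.1 × 2.6 = 5.46 m².
From F = γ·h_c·A, the centroid depth is h_c = 252/(12.3606 × 5.46) = 3.73395 m.
The plate makes 38° with the vertical, i.e. θ = 90° − 38° = 52° to the horizontal. Measuring y along the incline from the free-surface line, vertical depth h = y·sinθ with sinθ = 0.788011.
Along the incline, y_c = h_c/sinθ = 3.73395/0.788011 = 4.73845 m.
The centroid lies 2.6/2 = 1.3 m below the top edge, so the top edge sits at y_top = 4.73845 − 1.3 = 3.43845 m along the incline.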